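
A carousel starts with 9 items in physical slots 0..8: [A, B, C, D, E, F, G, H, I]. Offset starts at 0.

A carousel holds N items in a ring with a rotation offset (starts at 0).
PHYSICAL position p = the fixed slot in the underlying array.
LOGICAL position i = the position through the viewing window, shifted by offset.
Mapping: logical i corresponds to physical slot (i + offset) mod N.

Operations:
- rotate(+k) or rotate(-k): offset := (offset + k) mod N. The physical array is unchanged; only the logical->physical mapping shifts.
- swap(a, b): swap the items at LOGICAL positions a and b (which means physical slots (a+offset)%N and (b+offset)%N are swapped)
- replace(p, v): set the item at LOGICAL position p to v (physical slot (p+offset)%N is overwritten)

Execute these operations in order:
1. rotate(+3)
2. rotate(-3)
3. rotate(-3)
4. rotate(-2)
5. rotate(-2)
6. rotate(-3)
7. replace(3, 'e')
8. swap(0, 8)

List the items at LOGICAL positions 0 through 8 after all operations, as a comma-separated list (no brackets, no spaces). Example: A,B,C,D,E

Answer: H,A,B,e,D,E,F,G,I

Derivation:
After op 1 (rotate(+3)): offset=3, physical=[A,B,C,D,E,F,G,H,I], logical=[D,E,F,G,H,I,A,B,C]
After op 2 (rotate(-3)): offset=0, physical=[A,B,C,D,E,F,G,H,I], logical=[A,B,C,D,E,F,G,H,I]
After op 3 (rotate(-3)): offset=6, physical=[A,B,C,D,E,F,G,H,I], logical=[G,H,I,A,B,C,D,E,F]
After op 4 (rotate(-2)): offset=4, physical=[A,B,C,D,E,F,G,H,I], logical=[E,F,G,H,I,A,B,C,D]
After op 5 (rotate(-2)): offset=2, physical=[A,B,C,D,E,F,G,H,I], logical=[C,D,E,F,G,H,I,A,B]
After op 6 (rotate(-3)): offset=8, physical=[A,B,C,D,E,F,G,H,I], logical=[I,A,B,C,D,E,F,G,H]
After op 7 (replace(3, 'e')): offset=8, physical=[A,B,e,D,E,F,G,H,I], logical=[I,A,B,e,D,E,F,G,H]
After op 8 (swap(0, 8)): offset=8, physical=[A,B,e,D,E,F,G,I,H], logical=[H,A,B,e,D,E,F,G,I]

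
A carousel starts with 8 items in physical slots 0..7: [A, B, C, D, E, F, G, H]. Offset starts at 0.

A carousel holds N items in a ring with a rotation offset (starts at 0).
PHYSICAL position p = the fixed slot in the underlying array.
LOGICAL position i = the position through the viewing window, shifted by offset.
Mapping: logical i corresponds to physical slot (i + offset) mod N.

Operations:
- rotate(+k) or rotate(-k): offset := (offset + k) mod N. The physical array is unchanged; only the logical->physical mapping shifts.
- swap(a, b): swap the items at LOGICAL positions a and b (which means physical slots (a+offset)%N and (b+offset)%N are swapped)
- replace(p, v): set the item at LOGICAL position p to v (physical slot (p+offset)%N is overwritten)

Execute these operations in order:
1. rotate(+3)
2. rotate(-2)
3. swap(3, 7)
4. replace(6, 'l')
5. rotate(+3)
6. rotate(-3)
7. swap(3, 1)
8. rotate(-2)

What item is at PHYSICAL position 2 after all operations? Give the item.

After op 1 (rotate(+3)): offset=3, physical=[A,B,C,D,E,F,G,H], logical=[D,E,F,G,H,A,B,C]
After op 2 (rotate(-2)): offset=1, physical=[A,B,C,D,E,F,G,H], logical=[B,C,D,E,F,G,H,A]
After op 3 (swap(3, 7)): offset=1, physical=[E,B,C,D,A,F,G,H], logical=[B,C,D,A,F,G,H,E]
After op 4 (replace(6, 'l')): offset=1, physical=[E,B,C,D,A,F,G,l], logical=[B,C,D,A,F,G,l,E]
After op 5 (rotate(+3)): offset=4, physical=[E,B,C,D,A,F,G,l], logical=[A,F,G,l,E,B,C,D]
After op 6 (rotate(-3)): offset=1, physical=[E,B,C,D,A,F,G,l], logical=[B,C,D,A,F,G,l,E]
After op 7 (swap(3, 1)): offset=1, physical=[E,B,A,D,C,F,G,l], logical=[B,A,D,C,F,G,l,E]
After op 8 (rotate(-2)): offset=7, physical=[E,B,A,D,C,F,G,l], logical=[l,E,B,A,D,C,F,G]

Answer: A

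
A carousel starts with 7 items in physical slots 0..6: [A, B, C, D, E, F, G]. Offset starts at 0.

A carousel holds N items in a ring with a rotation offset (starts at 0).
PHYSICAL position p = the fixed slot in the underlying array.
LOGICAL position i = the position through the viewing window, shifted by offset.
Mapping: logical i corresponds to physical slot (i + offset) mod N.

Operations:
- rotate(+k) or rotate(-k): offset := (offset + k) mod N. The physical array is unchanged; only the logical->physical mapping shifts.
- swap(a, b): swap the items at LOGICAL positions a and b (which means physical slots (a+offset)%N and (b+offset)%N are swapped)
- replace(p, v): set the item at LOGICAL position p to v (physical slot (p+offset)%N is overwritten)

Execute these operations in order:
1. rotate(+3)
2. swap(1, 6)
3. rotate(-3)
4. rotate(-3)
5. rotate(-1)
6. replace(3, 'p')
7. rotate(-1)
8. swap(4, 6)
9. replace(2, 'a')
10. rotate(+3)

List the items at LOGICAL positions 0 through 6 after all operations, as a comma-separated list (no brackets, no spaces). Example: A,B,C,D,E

After op 1 (rotate(+3)): offset=3, physical=[A,B,C,D,E,F,G], logical=[D,E,F,G,A,B,C]
After op 2 (swap(1, 6)): offset=3, physical=[A,B,E,D,C,F,G], logical=[D,C,F,G,A,B,E]
After op 3 (rotate(-3)): offset=0, physical=[A,B,E,D,C,F,G], logical=[A,B,E,D,C,F,G]
After op 4 (rotate(-3)): offset=4, physical=[A,B,E,D,C,F,G], logical=[C,F,G,A,B,E,D]
After op 5 (rotate(-1)): offset=3, physical=[A,B,E,D,C,F,G], logical=[D,C,F,G,A,B,E]
After op 6 (replace(3, 'p')): offset=3, physical=[A,B,E,D,C,F,p], logical=[D,C,F,p,A,B,E]
After op 7 (rotate(-1)): offset=2, physical=[A,B,E,D,C,F,p], logical=[E,D,C,F,p,A,B]
After op 8 (swap(4, 6)): offset=2, physical=[A,p,E,D,C,F,B], logical=[E,D,C,F,B,A,p]
After op 9 (replace(2, 'a')): offset=2, physical=[A,p,E,D,a,F,B], logical=[E,D,a,F,B,A,p]
After op 10 (rotate(+3)): offset=5, physical=[A,p,E,D,a,F,B], logical=[F,B,A,p,E,D,a]

Answer: F,B,A,p,E,D,a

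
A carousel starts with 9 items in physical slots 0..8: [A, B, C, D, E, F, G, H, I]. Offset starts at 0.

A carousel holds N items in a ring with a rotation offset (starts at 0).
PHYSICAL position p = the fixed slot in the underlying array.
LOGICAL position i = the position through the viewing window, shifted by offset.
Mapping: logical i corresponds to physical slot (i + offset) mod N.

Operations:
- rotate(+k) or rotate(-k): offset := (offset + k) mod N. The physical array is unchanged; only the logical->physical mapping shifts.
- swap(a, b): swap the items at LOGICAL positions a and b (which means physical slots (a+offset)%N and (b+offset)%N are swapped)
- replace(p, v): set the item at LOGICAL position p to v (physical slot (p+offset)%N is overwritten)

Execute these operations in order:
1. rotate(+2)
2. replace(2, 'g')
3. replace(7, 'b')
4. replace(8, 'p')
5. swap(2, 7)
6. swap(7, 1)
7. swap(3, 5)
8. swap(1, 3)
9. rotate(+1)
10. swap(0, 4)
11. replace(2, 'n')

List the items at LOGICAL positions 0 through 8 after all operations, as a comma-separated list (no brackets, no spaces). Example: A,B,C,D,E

Answer: F,b,n,G,H,I,D,p,C

Derivation:
After op 1 (rotate(+2)): offset=2, physical=[A,B,C,D,E,F,G,H,I], logical=[C,D,E,F,G,H,I,A,B]
After op 2 (replace(2, 'g')): offset=2, physical=[A,B,C,D,g,F,G,H,I], logical=[C,D,g,F,G,H,I,A,B]
After op 3 (replace(7, 'b')): offset=2, physical=[b,B,C,D,g,F,G,H,I], logical=[C,D,g,F,G,H,I,b,B]
After op 4 (replace(8, 'p')): offset=2, physical=[b,p,C,D,g,F,G,H,I], logical=[C,D,g,F,G,H,I,b,p]
After op 5 (swap(2, 7)): offset=2, physical=[g,p,C,D,b,F,G,H,I], logical=[C,D,b,F,G,H,I,g,p]
After op 6 (swap(7, 1)): offset=2, physical=[D,p,C,g,b,F,G,H,I], logical=[C,g,b,F,G,H,I,D,p]
After op 7 (swap(3, 5)): offset=2, physical=[D,p,C,g,b,H,G,F,I], logical=[C,g,b,H,G,F,I,D,p]
After op 8 (swap(1, 3)): offset=2, physical=[D,p,C,H,b,g,G,F,I], logical=[C,H,b,g,G,F,I,D,p]
After op 9 (rotate(+1)): offset=3, physical=[D,p,C,H,b,g,G,F,I], logical=[H,b,g,G,F,I,D,p,C]
After op 10 (swap(0, 4)): offset=3, physical=[D,p,C,F,b,g,G,H,I], logical=[F,b,g,G,H,I,D,p,C]
After op 11 (replace(2, 'n')): offset=3, physical=[D,p,C,F,b,n,G,H,I], logical=[F,b,n,G,H,I,D,p,C]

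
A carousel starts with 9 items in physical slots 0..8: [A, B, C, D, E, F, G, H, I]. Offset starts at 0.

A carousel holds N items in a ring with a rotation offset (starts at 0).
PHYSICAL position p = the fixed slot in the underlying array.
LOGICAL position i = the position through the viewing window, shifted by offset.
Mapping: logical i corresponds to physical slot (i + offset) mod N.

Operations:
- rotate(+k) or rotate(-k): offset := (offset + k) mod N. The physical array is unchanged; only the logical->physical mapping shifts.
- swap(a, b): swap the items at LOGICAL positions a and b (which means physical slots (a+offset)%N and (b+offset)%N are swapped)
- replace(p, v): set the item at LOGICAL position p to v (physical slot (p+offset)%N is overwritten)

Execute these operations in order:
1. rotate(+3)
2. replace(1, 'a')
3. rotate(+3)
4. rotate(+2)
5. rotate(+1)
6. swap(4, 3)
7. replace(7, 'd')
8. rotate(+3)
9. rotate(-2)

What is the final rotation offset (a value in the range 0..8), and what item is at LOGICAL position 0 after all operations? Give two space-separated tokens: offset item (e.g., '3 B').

Answer: 1 B

Derivation:
After op 1 (rotate(+3)): offset=3, physical=[A,B,C,D,E,F,G,H,I], logical=[D,E,F,G,H,I,A,B,C]
After op 2 (replace(1, 'a')): offset=3, physical=[A,B,C,D,a,F,G,H,I], logical=[D,a,F,G,H,I,A,B,C]
After op 3 (rotate(+3)): offset=6, physical=[A,B,C,D,a,F,G,H,I], logical=[G,H,I,A,B,C,D,a,F]
After op 4 (rotate(+2)): offset=8, physical=[A,B,C,D,a,F,G,H,I], logical=[I,A,B,C,D,a,F,G,H]
After op 5 (rotate(+1)): offset=0, physical=[A,B,C,D,a,F,G,H,I], logical=[A,B,C,D,a,F,G,H,I]
After op 6 (swap(4, 3)): offset=0, physical=[A,B,C,a,D,F,G,H,I], logical=[A,B,C,a,D,F,G,H,I]
After op 7 (replace(7, 'd')): offset=0, physical=[A,B,C,a,D,F,G,d,I], logical=[A,B,C,a,D,F,G,d,I]
After op 8 (rotate(+3)): offset=3, physical=[A,B,C,a,D,F,G,d,I], logical=[a,D,F,G,d,I,A,B,C]
After op 9 (rotate(-2)): offset=1, physical=[A,B,C,a,D,F,G,d,I], logical=[B,C,a,D,F,G,d,I,A]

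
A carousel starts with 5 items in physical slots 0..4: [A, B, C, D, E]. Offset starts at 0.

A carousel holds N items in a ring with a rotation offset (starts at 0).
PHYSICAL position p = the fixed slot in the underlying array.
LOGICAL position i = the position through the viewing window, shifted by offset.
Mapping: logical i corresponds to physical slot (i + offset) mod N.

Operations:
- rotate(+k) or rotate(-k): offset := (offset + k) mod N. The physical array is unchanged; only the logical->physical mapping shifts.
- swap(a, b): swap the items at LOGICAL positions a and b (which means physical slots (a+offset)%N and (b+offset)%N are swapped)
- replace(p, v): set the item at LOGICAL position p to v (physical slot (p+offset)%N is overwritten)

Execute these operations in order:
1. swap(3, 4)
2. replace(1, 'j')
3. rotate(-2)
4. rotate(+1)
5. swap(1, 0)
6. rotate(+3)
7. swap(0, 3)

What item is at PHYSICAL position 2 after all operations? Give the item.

After op 1 (swap(3, 4)): offset=0, physical=[A,B,C,E,D], logical=[A,B,C,E,D]
After op 2 (replace(1, 'j')): offset=0, physical=[A,j,C,E,D], logical=[A,j,C,E,D]
After op 3 (rotate(-2)): offset=3, physical=[A,j,C,E,D], logical=[E,D,A,j,C]
After op 4 (rotate(+1)): offset=4, physical=[A,j,C,E,D], logical=[D,A,j,C,E]
After op 5 (swap(1, 0)): offset=4, physical=[D,j,C,E,A], logical=[A,D,j,C,E]
After op 6 (rotate(+3)): offset=2, physical=[D,j,C,E,A], logical=[C,E,A,D,j]
After op 7 (swap(0, 3)): offset=2, physical=[C,j,D,E,A], logical=[D,E,A,C,j]

Answer: D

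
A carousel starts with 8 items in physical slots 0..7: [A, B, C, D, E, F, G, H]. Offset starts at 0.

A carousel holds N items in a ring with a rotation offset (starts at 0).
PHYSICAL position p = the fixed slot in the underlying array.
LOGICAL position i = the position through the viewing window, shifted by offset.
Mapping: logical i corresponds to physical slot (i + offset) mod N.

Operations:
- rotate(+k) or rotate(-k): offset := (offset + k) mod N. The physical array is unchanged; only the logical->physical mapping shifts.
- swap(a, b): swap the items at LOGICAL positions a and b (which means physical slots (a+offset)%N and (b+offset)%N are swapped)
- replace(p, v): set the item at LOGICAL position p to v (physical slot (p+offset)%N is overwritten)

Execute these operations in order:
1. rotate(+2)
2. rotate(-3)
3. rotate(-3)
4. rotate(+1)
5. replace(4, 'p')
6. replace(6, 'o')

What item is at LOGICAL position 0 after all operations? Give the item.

After op 1 (rotate(+2)): offset=2, physical=[A,B,C,D,E,F,G,H], logical=[C,D,E,F,G,H,A,B]
After op 2 (rotate(-3)): offset=7, physical=[A,B,C,D,E,F,G,H], logical=[H,A,B,C,D,E,F,G]
After op 3 (rotate(-3)): offset=4, physical=[A,B,C,D,E,F,G,H], logical=[E,F,G,H,A,B,C,D]
After op 4 (rotate(+1)): offset=5, physical=[A,B,C,D,E,F,G,H], logical=[F,G,H,A,B,C,D,E]
After op 5 (replace(4, 'p')): offset=5, physical=[A,p,C,D,E,F,G,H], logical=[F,G,H,A,p,C,D,E]
After op 6 (replace(6, 'o')): offset=5, physical=[A,p,C,o,E,F,G,H], logical=[F,G,H,A,p,C,o,E]

Answer: F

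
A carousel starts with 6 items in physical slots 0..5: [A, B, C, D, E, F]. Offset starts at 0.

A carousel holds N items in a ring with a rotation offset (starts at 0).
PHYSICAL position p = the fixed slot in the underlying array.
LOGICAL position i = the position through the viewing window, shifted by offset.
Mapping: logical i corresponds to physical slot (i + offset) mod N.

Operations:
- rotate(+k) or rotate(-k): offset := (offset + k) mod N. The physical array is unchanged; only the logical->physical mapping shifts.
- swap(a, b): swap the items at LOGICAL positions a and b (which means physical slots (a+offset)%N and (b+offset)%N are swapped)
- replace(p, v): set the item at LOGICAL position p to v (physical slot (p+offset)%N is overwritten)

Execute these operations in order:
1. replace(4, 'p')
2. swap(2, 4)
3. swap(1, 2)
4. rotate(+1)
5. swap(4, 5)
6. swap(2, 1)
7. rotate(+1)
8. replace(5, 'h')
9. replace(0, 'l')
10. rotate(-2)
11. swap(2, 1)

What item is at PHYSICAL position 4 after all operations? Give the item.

Answer: C

Derivation:
After op 1 (replace(4, 'p')): offset=0, physical=[A,B,C,D,p,F], logical=[A,B,C,D,p,F]
After op 2 (swap(2, 4)): offset=0, physical=[A,B,p,D,C,F], logical=[A,B,p,D,C,F]
After op 3 (swap(1, 2)): offset=0, physical=[A,p,B,D,C,F], logical=[A,p,B,D,C,F]
After op 4 (rotate(+1)): offset=1, physical=[A,p,B,D,C,F], logical=[p,B,D,C,F,A]
After op 5 (swap(4, 5)): offset=1, physical=[F,p,B,D,C,A], logical=[p,B,D,C,A,F]
After op 6 (swap(2, 1)): offset=1, physical=[F,p,D,B,C,A], logical=[p,D,B,C,A,F]
After op 7 (rotate(+1)): offset=2, physical=[F,p,D,B,C,A], logical=[D,B,C,A,F,p]
After op 8 (replace(5, 'h')): offset=2, physical=[F,h,D,B,C,A], logical=[D,B,C,A,F,h]
After op 9 (replace(0, 'l')): offset=2, physical=[F,h,l,B,C,A], logical=[l,B,C,A,F,h]
After op 10 (rotate(-2)): offset=0, physical=[F,h,l,B,C,A], logical=[F,h,l,B,C,A]
After op 11 (swap(2, 1)): offset=0, physical=[F,l,h,B,C,A], logical=[F,l,h,B,C,A]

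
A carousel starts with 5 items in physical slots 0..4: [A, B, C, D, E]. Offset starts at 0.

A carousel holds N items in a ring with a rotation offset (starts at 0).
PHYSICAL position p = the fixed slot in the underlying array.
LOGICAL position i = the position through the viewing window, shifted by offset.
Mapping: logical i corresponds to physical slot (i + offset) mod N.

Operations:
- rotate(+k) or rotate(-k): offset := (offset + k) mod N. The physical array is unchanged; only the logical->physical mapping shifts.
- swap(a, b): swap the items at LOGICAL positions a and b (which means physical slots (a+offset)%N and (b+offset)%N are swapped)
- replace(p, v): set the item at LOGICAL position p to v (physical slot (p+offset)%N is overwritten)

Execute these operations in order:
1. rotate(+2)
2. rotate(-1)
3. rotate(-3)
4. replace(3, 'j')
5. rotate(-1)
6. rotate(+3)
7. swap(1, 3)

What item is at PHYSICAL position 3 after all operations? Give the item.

Answer: j

Derivation:
After op 1 (rotate(+2)): offset=2, physical=[A,B,C,D,E], logical=[C,D,E,A,B]
After op 2 (rotate(-1)): offset=1, physical=[A,B,C,D,E], logical=[B,C,D,E,A]
After op 3 (rotate(-3)): offset=3, physical=[A,B,C,D,E], logical=[D,E,A,B,C]
After op 4 (replace(3, 'j')): offset=3, physical=[A,j,C,D,E], logical=[D,E,A,j,C]
After op 5 (rotate(-1)): offset=2, physical=[A,j,C,D,E], logical=[C,D,E,A,j]
After op 6 (rotate(+3)): offset=0, physical=[A,j,C,D,E], logical=[A,j,C,D,E]
After op 7 (swap(1, 3)): offset=0, physical=[A,D,C,j,E], logical=[A,D,C,j,E]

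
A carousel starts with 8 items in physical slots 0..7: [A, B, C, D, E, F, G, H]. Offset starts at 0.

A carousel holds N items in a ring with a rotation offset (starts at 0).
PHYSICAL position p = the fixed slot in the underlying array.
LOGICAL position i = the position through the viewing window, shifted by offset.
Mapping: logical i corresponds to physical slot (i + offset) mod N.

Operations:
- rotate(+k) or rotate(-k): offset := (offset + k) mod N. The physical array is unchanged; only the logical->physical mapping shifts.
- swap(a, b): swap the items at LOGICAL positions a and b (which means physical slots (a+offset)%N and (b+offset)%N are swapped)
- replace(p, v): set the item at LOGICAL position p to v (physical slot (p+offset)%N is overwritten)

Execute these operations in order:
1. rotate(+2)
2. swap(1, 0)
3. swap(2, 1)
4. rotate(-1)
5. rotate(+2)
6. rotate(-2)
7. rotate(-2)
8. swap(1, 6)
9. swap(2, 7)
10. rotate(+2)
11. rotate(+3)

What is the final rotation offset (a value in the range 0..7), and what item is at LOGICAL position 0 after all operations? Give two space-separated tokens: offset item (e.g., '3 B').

After op 1 (rotate(+2)): offset=2, physical=[A,B,C,D,E,F,G,H], logical=[C,D,E,F,G,H,A,B]
After op 2 (swap(1, 0)): offset=2, physical=[A,B,D,C,E,F,G,H], logical=[D,C,E,F,G,H,A,B]
After op 3 (swap(2, 1)): offset=2, physical=[A,B,D,E,C,F,G,H], logical=[D,E,C,F,G,H,A,B]
After op 4 (rotate(-1)): offset=1, physical=[A,B,D,E,C,F,G,H], logical=[B,D,E,C,F,G,H,A]
After op 5 (rotate(+2)): offset=3, physical=[A,B,D,E,C,F,G,H], logical=[E,C,F,G,H,A,B,D]
After op 6 (rotate(-2)): offset=1, physical=[A,B,D,E,C,F,G,H], logical=[B,D,E,C,F,G,H,A]
After op 7 (rotate(-2)): offset=7, physical=[A,B,D,E,C,F,G,H], logical=[H,A,B,D,E,C,F,G]
After op 8 (swap(1, 6)): offset=7, physical=[F,B,D,E,C,A,G,H], logical=[H,F,B,D,E,C,A,G]
After op 9 (swap(2, 7)): offset=7, physical=[F,G,D,E,C,A,B,H], logical=[H,F,G,D,E,C,A,B]
After op 10 (rotate(+2)): offset=1, physical=[F,G,D,E,C,A,B,H], logical=[G,D,E,C,A,B,H,F]
After op 11 (rotate(+3)): offset=4, physical=[F,G,D,E,C,A,B,H], logical=[C,A,B,H,F,G,D,E]

Answer: 4 C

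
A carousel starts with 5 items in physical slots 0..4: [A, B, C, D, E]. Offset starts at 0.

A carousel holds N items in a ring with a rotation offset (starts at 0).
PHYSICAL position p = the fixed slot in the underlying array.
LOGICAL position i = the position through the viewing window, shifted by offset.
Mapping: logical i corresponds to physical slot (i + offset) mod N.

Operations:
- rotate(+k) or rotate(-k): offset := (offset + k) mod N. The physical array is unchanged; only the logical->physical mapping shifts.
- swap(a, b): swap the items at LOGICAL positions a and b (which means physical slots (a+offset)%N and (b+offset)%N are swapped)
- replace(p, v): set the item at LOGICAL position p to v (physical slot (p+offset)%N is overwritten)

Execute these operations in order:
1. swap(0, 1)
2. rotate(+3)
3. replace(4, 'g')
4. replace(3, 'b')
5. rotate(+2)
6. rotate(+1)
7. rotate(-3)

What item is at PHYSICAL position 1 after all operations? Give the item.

Answer: b

Derivation:
After op 1 (swap(0, 1)): offset=0, physical=[B,A,C,D,E], logical=[B,A,C,D,E]
After op 2 (rotate(+3)): offset=3, physical=[B,A,C,D,E], logical=[D,E,B,A,C]
After op 3 (replace(4, 'g')): offset=3, physical=[B,A,g,D,E], logical=[D,E,B,A,g]
After op 4 (replace(3, 'b')): offset=3, physical=[B,b,g,D,E], logical=[D,E,B,b,g]
After op 5 (rotate(+2)): offset=0, physical=[B,b,g,D,E], logical=[B,b,g,D,E]
After op 6 (rotate(+1)): offset=1, physical=[B,b,g,D,E], logical=[b,g,D,E,B]
After op 7 (rotate(-3)): offset=3, physical=[B,b,g,D,E], logical=[D,E,B,b,g]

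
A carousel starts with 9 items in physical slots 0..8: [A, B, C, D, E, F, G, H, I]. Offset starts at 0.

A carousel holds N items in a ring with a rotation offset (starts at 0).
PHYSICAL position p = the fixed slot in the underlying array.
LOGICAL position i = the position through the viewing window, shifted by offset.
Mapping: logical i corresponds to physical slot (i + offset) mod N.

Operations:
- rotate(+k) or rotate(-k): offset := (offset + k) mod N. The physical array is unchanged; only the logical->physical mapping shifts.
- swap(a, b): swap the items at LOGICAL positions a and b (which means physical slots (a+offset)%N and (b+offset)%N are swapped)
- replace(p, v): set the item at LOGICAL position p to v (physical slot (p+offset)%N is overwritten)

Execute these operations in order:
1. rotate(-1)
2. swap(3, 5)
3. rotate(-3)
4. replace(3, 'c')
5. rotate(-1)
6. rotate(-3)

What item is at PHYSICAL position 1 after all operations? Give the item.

Answer: B

Derivation:
After op 1 (rotate(-1)): offset=8, physical=[A,B,C,D,E,F,G,H,I], logical=[I,A,B,C,D,E,F,G,H]
After op 2 (swap(3, 5)): offset=8, physical=[A,B,E,D,C,F,G,H,I], logical=[I,A,B,E,D,C,F,G,H]
After op 3 (rotate(-3)): offset=5, physical=[A,B,E,D,C,F,G,H,I], logical=[F,G,H,I,A,B,E,D,C]
After op 4 (replace(3, 'c')): offset=5, physical=[A,B,E,D,C,F,G,H,c], logical=[F,G,H,c,A,B,E,D,C]
After op 5 (rotate(-1)): offset=4, physical=[A,B,E,D,C,F,G,H,c], logical=[C,F,G,H,c,A,B,E,D]
After op 6 (rotate(-3)): offset=1, physical=[A,B,E,D,C,F,G,H,c], logical=[B,E,D,C,F,G,H,c,A]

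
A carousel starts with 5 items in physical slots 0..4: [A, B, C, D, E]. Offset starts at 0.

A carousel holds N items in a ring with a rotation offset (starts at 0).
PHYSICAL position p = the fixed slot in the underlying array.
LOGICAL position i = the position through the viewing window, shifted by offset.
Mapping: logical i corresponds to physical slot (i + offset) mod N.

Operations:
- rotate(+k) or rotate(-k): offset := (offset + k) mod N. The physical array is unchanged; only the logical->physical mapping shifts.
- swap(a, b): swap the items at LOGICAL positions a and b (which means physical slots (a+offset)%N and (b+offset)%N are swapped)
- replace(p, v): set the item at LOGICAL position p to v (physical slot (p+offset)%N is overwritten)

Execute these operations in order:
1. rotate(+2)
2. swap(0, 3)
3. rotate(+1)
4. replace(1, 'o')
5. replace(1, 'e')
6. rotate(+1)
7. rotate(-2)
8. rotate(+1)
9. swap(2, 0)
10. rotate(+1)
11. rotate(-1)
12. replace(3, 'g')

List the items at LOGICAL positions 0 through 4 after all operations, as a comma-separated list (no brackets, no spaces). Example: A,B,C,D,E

Answer: C,e,D,g,A

Derivation:
After op 1 (rotate(+2)): offset=2, physical=[A,B,C,D,E], logical=[C,D,E,A,B]
After op 2 (swap(0, 3)): offset=2, physical=[C,B,A,D,E], logical=[A,D,E,C,B]
After op 3 (rotate(+1)): offset=3, physical=[C,B,A,D,E], logical=[D,E,C,B,A]
After op 4 (replace(1, 'o')): offset=3, physical=[C,B,A,D,o], logical=[D,o,C,B,A]
After op 5 (replace(1, 'e')): offset=3, physical=[C,B,A,D,e], logical=[D,e,C,B,A]
After op 6 (rotate(+1)): offset=4, physical=[C,B,A,D,e], logical=[e,C,B,A,D]
After op 7 (rotate(-2)): offset=2, physical=[C,B,A,D,e], logical=[A,D,e,C,B]
After op 8 (rotate(+1)): offset=3, physical=[C,B,A,D,e], logical=[D,e,C,B,A]
After op 9 (swap(2, 0)): offset=3, physical=[D,B,A,C,e], logical=[C,e,D,B,A]
After op 10 (rotate(+1)): offset=4, physical=[D,B,A,C,e], logical=[e,D,B,A,C]
After op 11 (rotate(-1)): offset=3, physical=[D,B,A,C,e], logical=[C,e,D,B,A]
After op 12 (replace(3, 'g')): offset=3, physical=[D,g,A,C,e], logical=[C,e,D,g,A]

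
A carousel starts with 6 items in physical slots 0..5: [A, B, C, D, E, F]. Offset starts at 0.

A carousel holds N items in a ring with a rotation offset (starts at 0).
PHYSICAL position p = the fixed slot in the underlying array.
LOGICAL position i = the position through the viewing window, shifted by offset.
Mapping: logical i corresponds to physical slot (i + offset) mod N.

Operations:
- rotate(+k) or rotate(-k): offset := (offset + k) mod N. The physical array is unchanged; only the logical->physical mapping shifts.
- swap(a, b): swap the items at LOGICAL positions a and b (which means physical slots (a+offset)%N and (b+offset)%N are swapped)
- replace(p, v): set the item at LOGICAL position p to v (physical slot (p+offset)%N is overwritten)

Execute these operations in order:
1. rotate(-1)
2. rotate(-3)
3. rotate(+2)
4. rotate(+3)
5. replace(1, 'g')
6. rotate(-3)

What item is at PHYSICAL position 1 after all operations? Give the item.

Answer: B

Derivation:
After op 1 (rotate(-1)): offset=5, physical=[A,B,C,D,E,F], logical=[F,A,B,C,D,E]
After op 2 (rotate(-3)): offset=2, physical=[A,B,C,D,E,F], logical=[C,D,E,F,A,B]
After op 3 (rotate(+2)): offset=4, physical=[A,B,C,D,E,F], logical=[E,F,A,B,C,D]
After op 4 (rotate(+3)): offset=1, physical=[A,B,C,D,E,F], logical=[B,C,D,E,F,A]
After op 5 (replace(1, 'g')): offset=1, physical=[A,B,g,D,E,F], logical=[B,g,D,E,F,A]
After op 6 (rotate(-3)): offset=4, physical=[A,B,g,D,E,F], logical=[E,F,A,B,g,D]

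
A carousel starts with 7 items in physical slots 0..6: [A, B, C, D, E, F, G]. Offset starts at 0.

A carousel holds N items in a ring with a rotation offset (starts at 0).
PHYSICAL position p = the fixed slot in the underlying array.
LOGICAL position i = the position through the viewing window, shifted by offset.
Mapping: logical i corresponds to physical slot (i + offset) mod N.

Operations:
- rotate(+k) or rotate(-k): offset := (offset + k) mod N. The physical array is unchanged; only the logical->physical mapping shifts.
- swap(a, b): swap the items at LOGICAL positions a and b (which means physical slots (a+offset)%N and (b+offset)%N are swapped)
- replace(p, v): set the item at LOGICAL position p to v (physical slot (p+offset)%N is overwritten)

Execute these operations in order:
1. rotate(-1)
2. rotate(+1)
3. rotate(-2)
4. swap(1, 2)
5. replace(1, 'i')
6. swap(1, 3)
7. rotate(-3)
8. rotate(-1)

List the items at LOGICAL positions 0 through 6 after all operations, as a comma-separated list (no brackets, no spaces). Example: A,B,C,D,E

Answer: i,C,D,E,F,B,G

Derivation:
After op 1 (rotate(-1)): offset=6, physical=[A,B,C,D,E,F,G], logical=[G,A,B,C,D,E,F]
After op 2 (rotate(+1)): offset=0, physical=[A,B,C,D,E,F,G], logical=[A,B,C,D,E,F,G]
After op 3 (rotate(-2)): offset=5, physical=[A,B,C,D,E,F,G], logical=[F,G,A,B,C,D,E]
After op 4 (swap(1, 2)): offset=5, physical=[G,B,C,D,E,F,A], logical=[F,A,G,B,C,D,E]
After op 5 (replace(1, 'i')): offset=5, physical=[G,B,C,D,E,F,i], logical=[F,i,G,B,C,D,E]
After op 6 (swap(1, 3)): offset=5, physical=[G,i,C,D,E,F,B], logical=[F,B,G,i,C,D,E]
After op 7 (rotate(-3)): offset=2, physical=[G,i,C,D,E,F,B], logical=[C,D,E,F,B,G,i]
After op 8 (rotate(-1)): offset=1, physical=[G,i,C,D,E,F,B], logical=[i,C,D,E,F,B,G]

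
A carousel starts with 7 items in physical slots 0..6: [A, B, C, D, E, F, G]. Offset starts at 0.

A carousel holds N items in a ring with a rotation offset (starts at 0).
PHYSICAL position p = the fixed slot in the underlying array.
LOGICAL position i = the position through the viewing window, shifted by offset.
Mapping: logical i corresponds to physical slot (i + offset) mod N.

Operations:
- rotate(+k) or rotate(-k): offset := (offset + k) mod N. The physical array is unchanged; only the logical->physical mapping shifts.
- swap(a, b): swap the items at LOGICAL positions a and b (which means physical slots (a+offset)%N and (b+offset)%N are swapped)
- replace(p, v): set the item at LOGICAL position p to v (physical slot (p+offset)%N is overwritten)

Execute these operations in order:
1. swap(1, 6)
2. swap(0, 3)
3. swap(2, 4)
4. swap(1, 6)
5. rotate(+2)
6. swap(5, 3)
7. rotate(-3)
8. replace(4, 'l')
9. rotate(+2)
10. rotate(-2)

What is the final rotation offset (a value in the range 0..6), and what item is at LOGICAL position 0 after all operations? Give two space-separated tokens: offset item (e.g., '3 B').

Answer: 6 G

Derivation:
After op 1 (swap(1, 6)): offset=0, physical=[A,G,C,D,E,F,B], logical=[A,G,C,D,E,F,B]
After op 2 (swap(0, 3)): offset=0, physical=[D,G,C,A,E,F,B], logical=[D,G,C,A,E,F,B]
After op 3 (swap(2, 4)): offset=0, physical=[D,G,E,A,C,F,B], logical=[D,G,E,A,C,F,B]
After op 4 (swap(1, 6)): offset=0, physical=[D,B,E,A,C,F,G], logical=[D,B,E,A,C,F,G]
After op 5 (rotate(+2)): offset=2, physical=[D,B,E,A,C,F,G], logical=[E,A,C,F,G,D,B]
After op 6 (swap(5, 3)): offset=2, physical=[F,B,E,A,C,D,G], logical=[E,A,C,D,G,F,B]
After op 7 (rotate(-3)): offset=6, physical=[F,B,E,A,C,D,G], logical=[G,F,B,E,A,C,D]
After op 8 (replace(4, 'l')): offset=6, physical=[F,B,E,l,C,D,G], logical=[G,F,B,E,l,C,D]
After op 9 (rotate(+2)): offset=1, physical=[F,B,E,l,C,D,G], logical=[B,E,l,C,D,G,F]
After op 10 (rotate(-2)): offset=6, physical=[F,B,E,l,C,D,G], logical=[G,F,B,E,l,C,D]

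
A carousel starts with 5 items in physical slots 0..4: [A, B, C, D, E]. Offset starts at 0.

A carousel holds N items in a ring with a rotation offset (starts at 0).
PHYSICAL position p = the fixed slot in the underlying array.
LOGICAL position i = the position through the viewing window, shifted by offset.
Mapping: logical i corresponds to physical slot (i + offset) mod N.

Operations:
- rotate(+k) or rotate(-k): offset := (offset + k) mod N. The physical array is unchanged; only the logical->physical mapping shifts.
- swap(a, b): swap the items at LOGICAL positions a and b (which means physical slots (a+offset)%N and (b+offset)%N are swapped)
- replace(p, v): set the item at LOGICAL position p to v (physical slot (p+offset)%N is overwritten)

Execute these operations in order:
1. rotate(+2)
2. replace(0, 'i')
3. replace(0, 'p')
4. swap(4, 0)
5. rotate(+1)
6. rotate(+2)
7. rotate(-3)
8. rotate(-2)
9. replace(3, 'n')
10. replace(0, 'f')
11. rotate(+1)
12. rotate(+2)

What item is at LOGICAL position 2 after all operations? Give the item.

After op 1 (rotate(+2)): offset=2, physical=[A,B,C,D,E], logical=[C,D,E,A,B]
After op 2 (replace(0, 'i')): offset=2, physical=[A,B,i,D,E], logical=[i,D,E,A,B]
After op 3 (replace(0, 'p')): offset=2, physical=[A,B,p,D,E], logical=[p,D,E,A,B]
After op 4 (swap(4, 0)): offset=2, physical=[A,p,B,D,E], logical=[B,D,E,A,p]
After op 5 (rotate(+1)): offset=3, physical=[A,p,B,D,E], logical=[D,E,A,p,B]
After op 6 (rotate(+2)): offset=0, physical=[A,p,B,D,E], logical=[A,p,B,D,E]
After op 7 (rotate(-3)): offset=2, physical=[A,p,B,D,E], logical=[B,D,E,A,p]
After op 8 (rotate(-2)): offset=0, physical=[A,p,B,D,E], logical=[A,p,B,D,E]
After op 9 (replace(3, 'n')): offset=0, physical=[A,p,B,n,E], logical=[A,p,B,n,E]
After op 10 (replace(0, 'f')): offset=0, physical=[f,p,B,n,E], logical=[f,p,B,n,E]
After op 11 (rotate(+1)): offset=1, physical=[f,p,B,n,E], logical=[p,B,n,E,f]
After op 12 (rotate(+2)): offset=3, physical=[f,p,B,n,E], logical=[n,E,f,p,B]

Answer: f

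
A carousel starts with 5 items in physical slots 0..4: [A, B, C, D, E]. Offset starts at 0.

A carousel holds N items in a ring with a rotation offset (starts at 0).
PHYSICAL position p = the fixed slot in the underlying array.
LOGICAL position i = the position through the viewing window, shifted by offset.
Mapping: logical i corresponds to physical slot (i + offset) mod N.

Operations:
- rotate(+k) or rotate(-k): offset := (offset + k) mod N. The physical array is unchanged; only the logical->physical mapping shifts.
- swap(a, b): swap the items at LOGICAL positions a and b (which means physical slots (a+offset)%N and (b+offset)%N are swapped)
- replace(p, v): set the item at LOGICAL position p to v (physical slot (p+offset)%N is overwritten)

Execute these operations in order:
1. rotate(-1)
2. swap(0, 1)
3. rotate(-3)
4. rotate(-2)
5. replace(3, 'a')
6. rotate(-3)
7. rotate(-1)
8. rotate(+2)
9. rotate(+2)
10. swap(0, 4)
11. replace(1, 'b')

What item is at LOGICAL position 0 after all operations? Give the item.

Answer: D

Derivation:
After op 1 (rotate(-1)): offset=4, physical=[A,B,C,D,E], logical=[E,A,B,C,D]
After op 2 (swap(0, 1)): offset=4, physical=[E,B,C,D,A], logical=[A,E,B,C,D]
After op 3 (rotate(-3)): offset=1, physical=[E,B,C,D,A], logical=[B,C,D,A,E]
After op 4 (rotate(-2)): offset=4, physical=[E,B,C,D,A], logical=[A,E,B,C,D]
After op 5 (replace(3, 'a')): offset=4, physical=[E,B,a,D,A], logical=[A,E,B,a,D]
After op 6 (rotate(-3)): offset=1, physical=[E,B,a,D,A], logical=[B,a,D,A,E]
After op 7 (rotate(-1)): offset=0, physical=[E,B,a,D,A], logical=[E,B,a,D,A]
After op 8 (rotate(+2)): offset=2, physical=[E,B,a,D,A], logical=[a,D,A,E,B]
After op 9 (rotate(+2)): offset=4, physical=[E,B,a,D,A], logical=[A,E,B,a,D]
After op 10 (swap(0, 4)): offset=4, physical=[E,B,a,A,D], logical=[D,E,B,a,A]
After op 11 (replace(1, 'b')): offset=4, physical=[b,B,a,A,D], logical=[D,b,B,a,A]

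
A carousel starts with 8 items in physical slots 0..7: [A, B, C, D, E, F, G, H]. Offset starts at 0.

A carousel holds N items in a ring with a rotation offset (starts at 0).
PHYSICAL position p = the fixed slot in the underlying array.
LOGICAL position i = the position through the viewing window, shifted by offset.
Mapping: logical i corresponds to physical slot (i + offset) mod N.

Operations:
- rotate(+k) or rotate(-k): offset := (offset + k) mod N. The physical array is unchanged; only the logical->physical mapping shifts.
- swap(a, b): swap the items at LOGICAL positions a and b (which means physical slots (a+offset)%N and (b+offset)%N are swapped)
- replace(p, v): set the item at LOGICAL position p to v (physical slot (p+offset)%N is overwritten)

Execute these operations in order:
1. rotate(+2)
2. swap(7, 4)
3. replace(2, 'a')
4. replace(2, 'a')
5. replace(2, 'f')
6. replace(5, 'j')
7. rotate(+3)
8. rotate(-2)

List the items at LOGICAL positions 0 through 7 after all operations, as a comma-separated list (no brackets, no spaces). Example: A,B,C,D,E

Answer: D,f,F,B,j,A,G,C

Derivation:
After op 1 (rotate(+2)): offset=2, physical=[A,B,C,D,E,F,G,H], logical=[C,D,E,F,G,H,A,B]
After op 2 (swap(7, 4)): offset=2, physical=[A,G,C,D,E,F,B,H], logical=[C,D,E,F,B,H,A,G]
After op 3 (replace(2, 'a')): offset=2, physical=[A,G,C,D,a,F,B,H], logical=[C,D,a,F,B,H,A,G]
After op 4 (replace(2, 'a')): offset=2, physical=[A,G,C,D,a,F,B,H], logical=[C,D,a,F,B,H,A,G]
After op 5 (replace(2, 'f')): offset=2, physical=[A,G,C,D,f,F,B,H], logical=[C,D,f,F,B,H,A,G]
After op 6 (replace(5, 'j')): offset=2, physical=[A,G,C,D,f,F,B,j], logical=[C,D,f,F,B,j,A,G]
After op 7 (rotate(+3)): offset=5, physical=[A,G,C,D,f,F,B,j], logical=[F,B,j,A,G,C,D,f]
After op 8 (rotate(-2)): offset=3, physical=[A,G,C,D,f,F,B,j], logical=[D,f,F,B,j,A,G,C]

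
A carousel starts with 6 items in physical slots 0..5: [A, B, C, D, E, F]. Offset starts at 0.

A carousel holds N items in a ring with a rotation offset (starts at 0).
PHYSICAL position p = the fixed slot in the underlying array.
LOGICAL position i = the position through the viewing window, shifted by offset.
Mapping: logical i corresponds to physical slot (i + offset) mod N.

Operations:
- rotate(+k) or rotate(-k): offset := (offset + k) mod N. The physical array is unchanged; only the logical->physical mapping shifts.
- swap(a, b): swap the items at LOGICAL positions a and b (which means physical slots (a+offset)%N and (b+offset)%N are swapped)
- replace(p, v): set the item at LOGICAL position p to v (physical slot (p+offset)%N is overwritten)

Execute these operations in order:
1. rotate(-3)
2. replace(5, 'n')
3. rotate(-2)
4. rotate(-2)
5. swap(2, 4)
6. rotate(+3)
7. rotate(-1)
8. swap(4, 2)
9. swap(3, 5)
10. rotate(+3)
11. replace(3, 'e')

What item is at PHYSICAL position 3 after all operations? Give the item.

Answer: F

Derivation:
After op 1 (rotate(-3)): offset=3, physical=[A,B,C,D,E,F], logical=[D,E,F,A,B,C]
After op 2 (replace(5, 'n')): offset=3, physical=[A,B,n,D,E,F], logical=[D,E,F,A,B,n]
After op 3 (rotate(-2)): offset=1, physical=[A,B,n,D,E,F], logical=[B,n,D,E,F,A]
After op 4 (rotate(-2)): offset=5, physical=[A,B,n,D,E,F], logical=[F,A,B,n,D,E]
After op 5 (swap(2, 4)): offset=5, physical=[A,D,n,B,E,F], logical=[F,A,D,n,B,E]
After op 6 (rotate(+3)): offset=2, physical=[A,D,n,B,E,F], logical=[n,B,E,F,A,D]
After op 7 (rotate(-1)): offset=1, physical=[A,D,n,B,E,F], logical=[D,n,B,E,F,A]
After op 8 (swap(4, 2)): offset=1, physical=[A,D,n,F,E,B], logical=[D,n,F,E,B,A]
After op 9 (swap(3, 5)): offset=1, physical=[E,D,n,F,A,B], logical=[D,n,F,A,B,E]
After op 10 (rotate(+3)): offset=4, physical=[E,D,n,F,A,B], logical=[A,B,E,D,n,F]
After op 11 (replace(3, 'e')): offset=4, physical=[E,e,n,F,A,B], logical=[A,B,E,e,n,F]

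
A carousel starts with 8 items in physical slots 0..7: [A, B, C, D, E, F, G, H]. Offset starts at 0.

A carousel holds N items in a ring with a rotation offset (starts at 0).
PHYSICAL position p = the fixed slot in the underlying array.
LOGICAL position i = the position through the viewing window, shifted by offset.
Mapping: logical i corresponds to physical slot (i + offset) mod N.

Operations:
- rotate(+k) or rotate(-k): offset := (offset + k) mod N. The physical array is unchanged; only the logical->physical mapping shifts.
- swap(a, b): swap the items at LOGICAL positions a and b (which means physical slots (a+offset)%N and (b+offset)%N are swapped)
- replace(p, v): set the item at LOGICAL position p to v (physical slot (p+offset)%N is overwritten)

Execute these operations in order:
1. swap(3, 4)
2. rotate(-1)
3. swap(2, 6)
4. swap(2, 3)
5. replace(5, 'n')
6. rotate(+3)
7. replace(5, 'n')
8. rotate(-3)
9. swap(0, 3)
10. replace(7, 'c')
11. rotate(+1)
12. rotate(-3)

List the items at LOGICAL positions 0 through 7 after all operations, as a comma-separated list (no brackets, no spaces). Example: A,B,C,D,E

Answer: B,c,F,A,C,n,E,n

Derivation:
After op 1 (swap(3, 4)): offset=0, physical=[A,B,C,E,D,F,G,H], logical=[A,B,C,E,D,F,G,H]
After op 2 (rotate(-1)): offset=7, physical=[A,B,C,E,D,F,G,H], logical=[H,A,B,C,E,D,F,G]
After op 3 (swap(2, 6)): offset=7, physical=[A,F,C,E,D,B,G,H], logical=[H,A,F,C,E,D,B,G]
After op 4 (swap(2, 3)): offset=7, physical=[A,C,F,E,D,B,G,H], logical=[H,A,C,F,E,D,B,G]
After op 5 (replace(5, 'n')): offset=7, physical=[A,C,F,E,n,B,G,H], logical=[H,A,C,F,E,n,B,G]
After op 6 (rotate(+3)): offset=2, physical=[A,C,F,E,n,B,G,H], logical=[F,E,n,B,G,H,A,C]
After op 7 (replace(5, 'n')): offset=2, physical=[A,C,F,E,n,B,G,n], logical=[F,E,n,B,G,n,A,C]
After op 8 (rotate(-3)): offset=7, physical=[A,C,F,E,n,B,G,n], logical=[n,A,C,F,E,n,B,G]
After op 9 (swap(0, 3)): offset=7, physical=[A,C,n,E,n,B,G,F], logical=[F,A,C,n,E,n,B,G]
After op 10 (replace(7, 'c')): offset=7, physical=[A,C,n,E,n,B,c,F], logical=[F,A,C,n,E,n,B,c]
After op 11 (rotate(+1)): offset=0, physical=[A,C,n,E,n,B,c,F], logical=[A,C,n,E,n,B,c,F]
After op 12 (rotate(-3)): offset=5, physical=[A,C,n,E,n,B,c,F], logical=[B,c,F,A,C,n,E,n]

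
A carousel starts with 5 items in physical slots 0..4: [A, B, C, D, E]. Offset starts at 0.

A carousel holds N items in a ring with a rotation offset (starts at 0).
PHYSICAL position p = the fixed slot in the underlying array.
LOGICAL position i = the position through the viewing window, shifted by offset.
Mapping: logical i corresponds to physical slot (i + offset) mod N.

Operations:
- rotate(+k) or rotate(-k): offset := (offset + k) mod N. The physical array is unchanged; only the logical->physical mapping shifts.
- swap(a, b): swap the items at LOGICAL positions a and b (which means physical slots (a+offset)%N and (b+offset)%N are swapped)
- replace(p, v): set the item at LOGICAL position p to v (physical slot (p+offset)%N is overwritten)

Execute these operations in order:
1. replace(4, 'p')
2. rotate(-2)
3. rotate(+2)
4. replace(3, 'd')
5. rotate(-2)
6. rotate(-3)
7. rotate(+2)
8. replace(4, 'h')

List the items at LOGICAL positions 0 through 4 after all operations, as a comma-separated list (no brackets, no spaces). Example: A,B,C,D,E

After op 1 (replace(4, 'p')): offset=0, physical=[A,B,C,D,p], logical=[A,B,C,D,p]
After op 2 (rotate(-2)): offset=3, physical=[A,B,C,D,p], logical=[D,p,A,B,C]
After op 3 (rotate(+2)): offset=0, physical=[A,B,C,D,p], logical=[A,B,C,D,p]
After op 4 (replace(3, 'd')): offset=0, physical=[A,B,C,d,p], logical=[A,B,C,d,p]
After op 5 (rotate(-2)): offset=3, physical=[A,B,C,d,p], logical=[d,p,A,B,C]
After op 6 (rotate(-3)): offset=0, physical=[A,B,C,d,p], logical=[A,B,C,d,p]
After op 7 (rotate(+2)): offset=2, physical=[A,B,C,d,p], logical=[C,d,p,A,B]
After op 8 (replace(4, 'h')): offset=2, physical=[A,h,C,d,p], logical=[C,d,p,A,h]

Answer: C,d,p,A,h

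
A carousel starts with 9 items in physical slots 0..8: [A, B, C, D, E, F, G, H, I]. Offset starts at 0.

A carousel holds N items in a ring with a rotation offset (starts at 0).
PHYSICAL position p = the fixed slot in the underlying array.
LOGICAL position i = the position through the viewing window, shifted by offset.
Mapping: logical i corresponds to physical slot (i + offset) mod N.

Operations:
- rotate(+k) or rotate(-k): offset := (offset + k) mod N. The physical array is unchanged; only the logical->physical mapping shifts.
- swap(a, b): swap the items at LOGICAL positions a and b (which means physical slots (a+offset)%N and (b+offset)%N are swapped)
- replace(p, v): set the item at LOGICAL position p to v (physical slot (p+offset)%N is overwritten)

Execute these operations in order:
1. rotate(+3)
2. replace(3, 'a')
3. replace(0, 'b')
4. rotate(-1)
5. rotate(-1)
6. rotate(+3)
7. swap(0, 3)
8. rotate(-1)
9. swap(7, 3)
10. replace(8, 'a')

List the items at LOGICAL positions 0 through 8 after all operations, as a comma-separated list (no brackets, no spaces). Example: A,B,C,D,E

Answer: b,H,F,B,E,I,A,a,a

Derivation:
After op 1 (rotate(+3)): offset=3, physical=[A,B,C,D,E,F,G,H,I], logical=[D,E,F,G,H,I,A,B,C]
After op 2 (replace(3, 'a')): offset=3, physical=[A,B,C,D,E,F,a,H,I], logical=[D,E,F,a,H,I,A,B,C]
After op 3 (replace(0, 'b')): offset=3, physical=[A,B,C,b,E,F,a,H,I], logical=[b,E,F,a,H,I,A,B,C]
After op 4 (rotate(-1)): offset=2, physical=[A,B,C,b,E,F,a,H,I], logical=[C,b,E,F,a,H,I,A,B]
After op 5 (rotate(-1)): offset=1, physical=[A,B,C,b,E,F,a,H,I], logical=[B,C,b,E,F,a,H,I,A]
After op 6 (rotate(+3)): offset=4, physical=[A,B,C,b,E,F,a,H,I], logical=[E,F,a,H,I,A,B,C,b]
After op 7 (swap(0, 3)): offset=4, physical=[A,B,C,b,H,F,a,E,I], logical=[H,F,a,E,I,A,B,C,b]
After op 8 (rotate(-1)): offset=3, physical=[A,B,C,b,H,F,a,E,I], logical=[b,H,F,a,E,I,A,B,C]
After op 9 (swap(7, 3)): offset=3, physical=[A,a,C,b,H,F,B,E,I], logical=[b,H,F,B,E,I,A,a,C]
After op 10 (replace(8, 'a')): offset=3, physical=[A,a,a,b,H,F,B,E,I], logical=[b,H,F,B,E,I,A,a,a]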